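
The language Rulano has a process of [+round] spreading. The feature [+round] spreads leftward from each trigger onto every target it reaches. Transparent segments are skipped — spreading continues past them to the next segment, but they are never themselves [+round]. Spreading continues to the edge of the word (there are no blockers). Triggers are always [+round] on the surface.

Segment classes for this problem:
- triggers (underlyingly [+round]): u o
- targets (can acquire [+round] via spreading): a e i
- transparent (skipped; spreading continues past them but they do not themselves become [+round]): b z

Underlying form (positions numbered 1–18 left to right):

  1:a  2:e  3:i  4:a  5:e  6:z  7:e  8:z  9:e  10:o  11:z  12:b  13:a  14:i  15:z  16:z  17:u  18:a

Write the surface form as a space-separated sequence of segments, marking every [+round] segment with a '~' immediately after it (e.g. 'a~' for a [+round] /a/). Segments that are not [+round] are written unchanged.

a~ e~ i~ a~ e~ z e~ z e~ o~ z b a~ i~ z z u~ a

From /o/ at 10 leftward: 9 /e/ → [+round]; 8 /z/ transparent; 7 /e/ → [+round]; 6 /z/ transparent; 5 /e/ → [+round]; 4 /a/ → [+round]; 3 /i/ → [+round]; 2 /e/ → [+round]; 1 /a/ → [+round]; word edge.
From /u/ at 17 leftward: 16 /z/ transparent; 15 /z/ transparent; 14 /i/ → [+round]; 13 /a/ → [+round]; 12 /b/ transparent; 11 /z/ transparent; 10 /o/ is itself a trigger — this domain ends here.
Target with no active source: position 18 stays [-round].
[+round] positions on the surface: 1 2 3 4 5 7 9 10 13 14 17.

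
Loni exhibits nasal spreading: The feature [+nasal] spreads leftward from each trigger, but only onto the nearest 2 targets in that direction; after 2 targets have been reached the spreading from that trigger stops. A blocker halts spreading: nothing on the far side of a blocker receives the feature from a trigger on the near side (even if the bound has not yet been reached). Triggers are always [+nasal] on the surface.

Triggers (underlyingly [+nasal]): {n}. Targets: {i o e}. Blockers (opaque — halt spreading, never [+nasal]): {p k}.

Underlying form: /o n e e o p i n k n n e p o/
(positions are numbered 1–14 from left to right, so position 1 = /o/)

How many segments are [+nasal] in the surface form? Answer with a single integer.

6

From /n/ at 2 leftward: 1 /o/ → [+nasal]; word edge.
From /n/ at 8 leftward: 7 /i/ → [+nasal]; 6 /p/ blocks.
From /n/ at 10 leftward: 9 /k/ blocks.
From /n/ at 11 leftward: 10 /n/ is itself a trigger — this domain ends here.
Targets with no active source: positions 3 4 5 12 14 stay [-nasal].
[+nasal] positions on the surface: 1 2 7 8 10 11.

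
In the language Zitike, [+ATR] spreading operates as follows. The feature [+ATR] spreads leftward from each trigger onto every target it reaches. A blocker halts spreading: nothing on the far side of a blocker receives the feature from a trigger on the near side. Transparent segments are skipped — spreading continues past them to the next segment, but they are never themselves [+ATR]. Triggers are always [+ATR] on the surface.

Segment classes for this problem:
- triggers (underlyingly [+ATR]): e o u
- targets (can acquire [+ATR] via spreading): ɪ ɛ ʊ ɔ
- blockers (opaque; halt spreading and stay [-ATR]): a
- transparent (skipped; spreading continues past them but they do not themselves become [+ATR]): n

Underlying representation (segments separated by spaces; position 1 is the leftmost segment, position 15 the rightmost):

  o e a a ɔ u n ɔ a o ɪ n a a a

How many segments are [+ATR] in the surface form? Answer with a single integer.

From /o/ at 1 leftward: word edge.
From /e/ at 2 leftward: 1 /o/ is itself a trigger — this domain ends here.
From /u/ at 6 leftward: 5 /ɔ/ → [+ATR]; 4 /a/ blocks.
From /o/ at 10 leftward: 9 /a/ blocks.
Targets with no active source: positions 8 11 stay [-ATR].
[+ATR] positions on the surface: 1 2 5 6 10.

5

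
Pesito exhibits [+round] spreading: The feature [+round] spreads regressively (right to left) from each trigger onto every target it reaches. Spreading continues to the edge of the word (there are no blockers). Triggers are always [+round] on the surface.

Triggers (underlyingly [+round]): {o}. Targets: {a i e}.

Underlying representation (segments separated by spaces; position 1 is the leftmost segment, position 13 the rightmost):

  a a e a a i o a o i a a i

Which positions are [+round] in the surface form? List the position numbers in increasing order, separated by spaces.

From /o/ at 7 leftward: 6 /i/ → [+round]; 5 /a/ → [+round]; 4 /a/ → [+round]; 3 /e/ → [+round]; 2 /a/ → [+round]; 1 /a/ → [+round]; word edge.
From /o/ at 9 leftward: 8 /a/ → [+round]; 7 /o/ is itself a trigger — this domain ends here.
Targets with no active source: positions 10 11 12 13 stay [-round].

1 2 3 4 5 6 7 8 9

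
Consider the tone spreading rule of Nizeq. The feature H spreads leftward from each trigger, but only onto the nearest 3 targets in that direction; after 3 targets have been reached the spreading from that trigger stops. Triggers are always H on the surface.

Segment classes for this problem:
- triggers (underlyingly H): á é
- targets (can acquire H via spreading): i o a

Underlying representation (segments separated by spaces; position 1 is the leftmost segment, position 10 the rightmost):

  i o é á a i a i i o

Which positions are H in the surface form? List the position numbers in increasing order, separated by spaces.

From /é/ at 3 leftward: 2 /o/ → H; 1 /i/ → H; word edge.
From /á/ at 4 leftward: 3 /é/ is itself a trigger — this domain ends here.
Targets with no active source: positions 5 6 7 8 9 10 stay [-high tone].

1 2 3 4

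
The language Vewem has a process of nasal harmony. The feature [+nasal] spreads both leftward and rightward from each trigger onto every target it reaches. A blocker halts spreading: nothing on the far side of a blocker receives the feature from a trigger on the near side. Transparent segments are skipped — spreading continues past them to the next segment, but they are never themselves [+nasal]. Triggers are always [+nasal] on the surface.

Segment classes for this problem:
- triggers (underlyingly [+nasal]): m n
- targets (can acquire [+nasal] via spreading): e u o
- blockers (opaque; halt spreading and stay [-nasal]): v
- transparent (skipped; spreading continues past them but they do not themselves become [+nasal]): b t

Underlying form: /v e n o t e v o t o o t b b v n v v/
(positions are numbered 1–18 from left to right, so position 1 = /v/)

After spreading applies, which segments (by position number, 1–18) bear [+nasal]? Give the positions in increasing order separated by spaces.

2 3 4 6 16

From /n/ at 3 rightward: 4 /o/ → [+nasal]; 5 /t/ transparent; 6 /e/ → [+nasal]; 7 /v/ blocks.
From /n/ at 3 leftward: 2 /e/ → [+nasal]; 1 /v/ blocks.
From /n/ at 16 rightward: 17 /v/ blocks.
From /n/ at 16 leftward: 15 /v/ blocks.
Targets with no active source: positions 8 10 11 stay [-nasal].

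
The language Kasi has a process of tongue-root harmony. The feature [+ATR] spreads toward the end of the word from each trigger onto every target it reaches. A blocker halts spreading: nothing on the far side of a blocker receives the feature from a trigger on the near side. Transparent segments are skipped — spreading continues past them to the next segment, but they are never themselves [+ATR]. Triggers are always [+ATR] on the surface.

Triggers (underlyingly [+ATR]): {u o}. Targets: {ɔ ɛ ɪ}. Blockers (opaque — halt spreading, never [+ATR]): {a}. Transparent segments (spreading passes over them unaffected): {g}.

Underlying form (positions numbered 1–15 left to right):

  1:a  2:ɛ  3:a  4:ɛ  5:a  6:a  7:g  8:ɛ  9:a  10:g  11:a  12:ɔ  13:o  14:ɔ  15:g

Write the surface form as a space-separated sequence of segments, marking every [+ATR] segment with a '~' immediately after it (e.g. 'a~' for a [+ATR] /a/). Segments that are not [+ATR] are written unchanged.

a ɛ a ɛ a a g ɛ a g a ɔ o~ ɔ~ g

From /o/ at 13 rightward: 14 /ɔ/ → [+ATR]; 15 /g/ transparent; word edge.
Targets with no active source: positions 2 4 8 12 stay [-ATR].
[+ATR] positions on the surface: 13 14.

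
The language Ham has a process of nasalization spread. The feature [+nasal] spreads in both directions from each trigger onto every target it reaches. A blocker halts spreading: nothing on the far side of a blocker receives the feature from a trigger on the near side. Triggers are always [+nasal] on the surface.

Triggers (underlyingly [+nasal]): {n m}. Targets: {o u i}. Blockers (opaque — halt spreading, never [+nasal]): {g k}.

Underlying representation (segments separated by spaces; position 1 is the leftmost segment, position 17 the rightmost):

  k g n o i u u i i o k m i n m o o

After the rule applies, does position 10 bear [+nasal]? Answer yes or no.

yes

From /n/ at 3 rightward: 4 /o/ → [+nasal]; 5 /i/ → [+nasal]; 6 /u/ → [+nasal]; 7 /u/ → [+nasal]; 8 /i/ → [+nasal]; 9 /i/ → [+nasal]; 10 /o/ → [+nasal]; 11 /k/ blocks.
From /n/ at 3 leftward: 2 /g/ blocks.
From /m/ at 12 rightward: 13 /i/ → [+nasal]; 14 /n/ is itself a trigger — this domain ends here.
From /m/ at 12 leftward: 11 /k/ blocks.
From /n/ at 14 rightward: 15 /m/ is itself a trigger — this domain ends here.
From /n/ at 14 leftward: 13 /i/ → [+nasal]; 12 /m/ is itself a trigger — this domain ends here.
From /m/ at 15 rightward: 16 /o/ → [+nasal]; 17 /o/ → [+nasal]; word edge.
From /m/ at 15 leftward: 14 /n/ is itself a trigger — this domain ends here.
[+nasal] positions on the surface: 3 4 5 6 7 8 9 10 12 13 14 15 16 17.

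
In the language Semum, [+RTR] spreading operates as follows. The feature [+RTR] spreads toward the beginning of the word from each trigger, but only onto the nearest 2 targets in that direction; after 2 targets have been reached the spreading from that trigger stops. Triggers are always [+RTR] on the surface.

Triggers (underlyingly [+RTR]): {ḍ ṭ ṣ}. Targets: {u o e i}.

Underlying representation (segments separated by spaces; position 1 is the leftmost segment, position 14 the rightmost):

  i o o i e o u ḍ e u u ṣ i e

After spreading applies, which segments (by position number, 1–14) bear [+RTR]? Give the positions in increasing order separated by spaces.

From /ḍ/ at 8 leftward: 7 /u/ → [+RTR]; 6 /o/ → [+RTR]; bound reached.
From /ṣ/ at 12 leftward: 11 /u/ → [+RTR]; 10 /u/ → [+RTR]; bound reached.
Targets with no active source: positions 1 2 3 4 5 9 13 14 stay [-emphatic].

6 7 8 10 11 12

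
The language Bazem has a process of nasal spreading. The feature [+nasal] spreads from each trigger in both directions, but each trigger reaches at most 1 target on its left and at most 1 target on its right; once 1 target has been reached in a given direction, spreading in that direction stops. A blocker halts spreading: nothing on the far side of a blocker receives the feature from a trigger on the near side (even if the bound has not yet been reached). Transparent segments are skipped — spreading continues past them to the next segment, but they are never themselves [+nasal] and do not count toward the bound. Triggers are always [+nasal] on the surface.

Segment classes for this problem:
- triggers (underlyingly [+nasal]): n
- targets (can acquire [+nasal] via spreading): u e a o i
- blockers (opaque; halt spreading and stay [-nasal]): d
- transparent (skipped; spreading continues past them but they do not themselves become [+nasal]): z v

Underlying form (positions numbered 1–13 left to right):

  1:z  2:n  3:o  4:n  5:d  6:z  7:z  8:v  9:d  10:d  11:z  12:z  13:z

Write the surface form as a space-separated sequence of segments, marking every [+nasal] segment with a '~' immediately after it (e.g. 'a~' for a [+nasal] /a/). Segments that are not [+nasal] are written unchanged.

From /n/ at 2 rightward: 3 /o/ → [+nasal]; bound reached.
From /n/ at 2 leftward: 1 /z/ transparent; word edge.
From /n/ at 4 rightward: 5 /d/ blocks.
From /n/ at 4 leftward: 3 /o/ → [+nasal]; bound reached.
[+nasal] positions on the surface: 2 3 4.

z n~ o~ n~ d z z v d d z z z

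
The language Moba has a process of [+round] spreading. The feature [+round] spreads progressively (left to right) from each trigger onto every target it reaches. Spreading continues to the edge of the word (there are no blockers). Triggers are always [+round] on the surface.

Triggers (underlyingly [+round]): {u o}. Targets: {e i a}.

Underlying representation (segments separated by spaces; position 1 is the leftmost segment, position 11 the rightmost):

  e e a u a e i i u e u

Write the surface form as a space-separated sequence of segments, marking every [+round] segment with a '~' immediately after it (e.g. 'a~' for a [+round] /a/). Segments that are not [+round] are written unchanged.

e e a u~ a~ e~ i~ i~ u~ e~ u~

From /u/ at 4 rightward: 5 /a/ → [+round]; 6 /e/ → [+round]; 7 /i/ → [+round]; 8 /i/ → [+round]; 9 /u/ is itself a trigger — this domain ends here.
From /u/ at 9 rightward: 10 /e/ → [+round]; 11 /u/ is itself a trigger — this domain ends here.
From /u/ at 11 rightward: word edge.
Targets with no active source: positions 1 2 3 stay [-round].
[+round] positions on the surface: 4 5 6 7 8 9 10 11.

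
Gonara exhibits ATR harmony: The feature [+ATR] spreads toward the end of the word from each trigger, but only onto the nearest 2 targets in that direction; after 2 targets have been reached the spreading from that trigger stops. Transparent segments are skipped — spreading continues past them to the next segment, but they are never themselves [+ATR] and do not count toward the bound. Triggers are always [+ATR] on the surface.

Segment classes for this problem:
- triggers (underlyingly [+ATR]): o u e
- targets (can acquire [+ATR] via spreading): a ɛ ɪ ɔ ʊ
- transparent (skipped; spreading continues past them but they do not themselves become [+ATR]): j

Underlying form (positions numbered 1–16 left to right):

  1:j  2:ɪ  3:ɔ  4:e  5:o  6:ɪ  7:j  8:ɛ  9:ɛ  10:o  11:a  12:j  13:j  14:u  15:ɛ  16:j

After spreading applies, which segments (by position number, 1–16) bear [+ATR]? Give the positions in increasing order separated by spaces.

From /e/ at 4 rightward: 5 /o/ is itself a trigger — this domain ends here.
From /o/ at 5 rightward: 6 /ɪ/ → [+ATR]; 7 /j/ transparent; 8 /ɛ/ → [+ATR]; bound reached.
From /o/ at 10 rightward: 11 /a/ → [+ATR]; 12 /j/ transparent; 13 /j/ transparent; 14 /u/ is itself a trigger — this domain ends here.
From /u/ at 14 rightward: 15 /ɛ/ → [+ATR]; 16 /j/ transparent; word edge.
Targets with no active source: positions 2 3 9 stay [-ATR].

4 5 6 8 10 11 14 15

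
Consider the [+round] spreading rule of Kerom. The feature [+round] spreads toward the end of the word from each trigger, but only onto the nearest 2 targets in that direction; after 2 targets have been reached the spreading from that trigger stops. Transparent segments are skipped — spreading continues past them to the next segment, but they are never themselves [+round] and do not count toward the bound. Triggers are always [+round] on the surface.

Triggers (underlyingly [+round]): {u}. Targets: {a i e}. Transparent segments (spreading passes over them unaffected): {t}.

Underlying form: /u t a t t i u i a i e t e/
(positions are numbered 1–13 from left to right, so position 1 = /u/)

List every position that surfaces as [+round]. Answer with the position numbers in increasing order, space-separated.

1 3 6 7 8 9

From /u/ at 1 rightward: 2 /t/ transparent; 3 /a/ → [+round]; 4 /t/ transparent; 5 /t/ transparent; 6 /i/ → [+round]; bound reached.
From /u/ at 7 rightward: 8 /i/ → [+round]; 9 /a/ → [+round]; bound reached.
Targets with no active source: positions 10 11 13 stay [-round].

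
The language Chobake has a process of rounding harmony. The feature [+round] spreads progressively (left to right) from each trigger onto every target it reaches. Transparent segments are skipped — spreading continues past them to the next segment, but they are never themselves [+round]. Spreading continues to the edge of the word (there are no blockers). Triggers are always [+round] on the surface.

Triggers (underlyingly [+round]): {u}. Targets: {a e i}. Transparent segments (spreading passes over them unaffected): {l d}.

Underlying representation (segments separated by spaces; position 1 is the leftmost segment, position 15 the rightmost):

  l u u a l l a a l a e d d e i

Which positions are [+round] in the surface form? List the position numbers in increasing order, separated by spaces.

2 3 4 7 8 10 11 14 15

From /u/ at 2 rightward: 3 /u/ is itself a trigger — this domain ends here.
From /u/ at 3 rightward: 4 /a/ → [+round]; 5 /l/ transparent; 6 /l/ transparent; 7 /a/ → [+round]; 8 /a/ → [+round]; 9 /l/ transparent; 10 /a/ → [+round]; 11 /e/ → [+round]; 12 /d/ transparent; 13 /d/ transparent; 14 /e/ → [+round]; 15 /i/ → [+round]; word edge.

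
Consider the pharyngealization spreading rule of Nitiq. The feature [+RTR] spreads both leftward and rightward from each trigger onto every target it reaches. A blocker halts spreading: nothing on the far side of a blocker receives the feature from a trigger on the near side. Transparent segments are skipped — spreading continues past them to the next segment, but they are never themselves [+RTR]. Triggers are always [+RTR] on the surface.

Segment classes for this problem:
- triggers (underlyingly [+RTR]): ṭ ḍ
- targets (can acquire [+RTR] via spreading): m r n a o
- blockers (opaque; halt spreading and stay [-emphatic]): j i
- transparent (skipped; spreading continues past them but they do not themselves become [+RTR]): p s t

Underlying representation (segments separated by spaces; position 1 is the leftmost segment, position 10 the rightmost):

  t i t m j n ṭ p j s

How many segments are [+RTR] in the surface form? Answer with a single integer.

From /ṭ/ at 7 rightward: 8 /p/ transparent; 9 /j/ blocks.
From /ṭ/ at 7 leftward: 6 /n/ → [+RTR]; 5 /j/ blocks.
Target with no active source: position 4 stays [-emphatic].
[+RTR] positions on the surface: 6 7.

2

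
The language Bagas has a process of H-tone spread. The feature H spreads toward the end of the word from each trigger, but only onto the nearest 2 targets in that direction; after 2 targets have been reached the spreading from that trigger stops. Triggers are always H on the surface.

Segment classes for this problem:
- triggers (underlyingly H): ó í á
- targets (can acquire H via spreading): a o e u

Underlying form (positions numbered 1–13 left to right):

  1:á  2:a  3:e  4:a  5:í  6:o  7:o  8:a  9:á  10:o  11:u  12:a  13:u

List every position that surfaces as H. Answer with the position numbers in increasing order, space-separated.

From /á/ at 1 rightward: 2 /a/ → H; 3 /e/ → H; bound reached.
From /í/ at 5 rightward: 6 /o/ → H; 7 /o/ → H; bound reached.
From /á/ at 9 rightward: 10 /o/ → H; 11 /u/ → H; bound reached.
Targets with no active source: positions 4 8 12 13 stay [-high tone].

1 2 3 5 6 7 9 10 11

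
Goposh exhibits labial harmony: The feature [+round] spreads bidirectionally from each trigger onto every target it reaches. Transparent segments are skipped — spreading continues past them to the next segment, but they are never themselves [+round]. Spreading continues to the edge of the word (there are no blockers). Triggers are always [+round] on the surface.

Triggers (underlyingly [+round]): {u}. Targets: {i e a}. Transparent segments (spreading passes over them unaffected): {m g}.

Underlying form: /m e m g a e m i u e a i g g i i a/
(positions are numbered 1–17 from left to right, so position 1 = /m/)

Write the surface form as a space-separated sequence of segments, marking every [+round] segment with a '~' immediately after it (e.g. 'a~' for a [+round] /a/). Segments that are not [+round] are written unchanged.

From /u/ at 9 rightward: 10 /e/ → [+round]; 11 /a/ → [+round]; 12 /i/ → [+round]; 13 /g/ transparent; 14 /g/ transparent; 15 /i/ → [+round]; 16 /i/ → [+round]; 17 /a/ → [+round]; word edge.
From /u/ at 9 leftward: 8 /i/ → [+round]; 7 /m/ transparent; 6 /e/ → [+round]; 5 /a/ → [+round]; 4 /g/ transparent; 3 /m/ transparent; 2 /e/ → [+round]; 1 /m/ transparent; word edge.
[+round] positions on the surface: 2 5 6 8 9 10 11 12 15 16 17.

m e~ m g a~ e~ m i~ u~ e~ a~ i~ g g i~ i~ a~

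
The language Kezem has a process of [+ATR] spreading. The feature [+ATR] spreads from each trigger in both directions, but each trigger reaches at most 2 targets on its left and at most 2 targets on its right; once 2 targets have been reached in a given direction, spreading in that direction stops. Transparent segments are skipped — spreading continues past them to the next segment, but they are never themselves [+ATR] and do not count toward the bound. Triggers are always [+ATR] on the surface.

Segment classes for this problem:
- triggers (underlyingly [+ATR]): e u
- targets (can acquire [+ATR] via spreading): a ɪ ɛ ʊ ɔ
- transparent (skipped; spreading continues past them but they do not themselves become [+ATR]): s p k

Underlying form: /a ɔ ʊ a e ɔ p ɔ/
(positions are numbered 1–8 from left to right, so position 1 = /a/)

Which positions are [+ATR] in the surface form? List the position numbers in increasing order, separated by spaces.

From /e/ at 5 rightward: 6 /ɔ/ → [+ATR]; 7 /p/ transparent; 8 /ɔ/ → [+ATR]; bound reached.
From /e/ at 5 leftward: 4 /a/ → [+ATR]; 3 /ʊ/ → [+ATR]; bound reached.
Targets with no active source: positions 1 2 stay [-ATR].

3 4 5 6 8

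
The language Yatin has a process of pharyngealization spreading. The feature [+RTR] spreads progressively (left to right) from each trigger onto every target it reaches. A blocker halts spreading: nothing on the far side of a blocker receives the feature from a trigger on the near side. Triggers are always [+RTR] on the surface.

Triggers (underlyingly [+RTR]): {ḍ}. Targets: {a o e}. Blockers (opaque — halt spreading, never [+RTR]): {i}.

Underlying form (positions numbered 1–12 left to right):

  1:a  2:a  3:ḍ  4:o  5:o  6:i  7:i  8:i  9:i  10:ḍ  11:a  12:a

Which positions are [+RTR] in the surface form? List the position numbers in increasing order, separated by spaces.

From /ḍ/ at 3 rightward: 4 /o/ → [+RTR]; 5 /o/ → [+RTR]; 6 /i/ blocks.
From /ḍ/ at 10 rightward: 11 /a/ → [+RTR]; 12 /a/ → [+RTR]; word edge.
Targets with no active source: positions 1 2 stay [-emphatic].

3 4 5 10 11 12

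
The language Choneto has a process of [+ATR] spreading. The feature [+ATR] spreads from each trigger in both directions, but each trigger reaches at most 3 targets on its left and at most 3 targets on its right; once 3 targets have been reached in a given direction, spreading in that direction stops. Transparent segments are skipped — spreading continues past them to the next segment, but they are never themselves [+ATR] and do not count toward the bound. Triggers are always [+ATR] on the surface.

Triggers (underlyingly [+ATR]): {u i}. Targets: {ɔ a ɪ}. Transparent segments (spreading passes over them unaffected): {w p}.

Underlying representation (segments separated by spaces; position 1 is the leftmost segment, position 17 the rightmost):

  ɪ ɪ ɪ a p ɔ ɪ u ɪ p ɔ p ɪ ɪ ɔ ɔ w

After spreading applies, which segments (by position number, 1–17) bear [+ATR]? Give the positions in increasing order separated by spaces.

From /u/ at 8 rightward: 9 /ɪ/ → [+ATR]; 10 /p/ transparent; 11 /ɔ/ → [+ATR]; 12 /p/ transparent; 13 /ɪ/ → [+ATR]; bound reached.
From /u/ at 8 leftward: 7 /ɪ/ → [+ATR]; 6 /ɔ/ → [+ATR]; 5 /p/ transparent; 4 /a/ → [+ATR]; bound reached.
Targets with no active source: positions 1 2 3 14 15 16 stay [-ATR].

4 6 7 8 9 11 13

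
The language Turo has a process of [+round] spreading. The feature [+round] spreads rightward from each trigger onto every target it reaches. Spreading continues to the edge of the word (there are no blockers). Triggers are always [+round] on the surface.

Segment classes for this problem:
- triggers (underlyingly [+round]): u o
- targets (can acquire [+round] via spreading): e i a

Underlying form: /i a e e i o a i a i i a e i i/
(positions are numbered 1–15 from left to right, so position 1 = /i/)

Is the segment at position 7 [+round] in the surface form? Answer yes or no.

From /o/ at 6 rightward: 7 /a/ → [+round]; 8 /i/ → [+round]; 9 /a/ → [+round]; 10 /i/ → [+round]; 11 /i/ → [+round]; 12 /a/ → [+round]; 13 /e/ → [+round]; 14 /i/ → [+round]; 15 /i/ → [+round]; word edge.
Targets with no active source: positions 1 2 3 4 5 stay [-round].
[+round] positions on the surface: 6 7 8 9 10 11 12 13 14 15.

yes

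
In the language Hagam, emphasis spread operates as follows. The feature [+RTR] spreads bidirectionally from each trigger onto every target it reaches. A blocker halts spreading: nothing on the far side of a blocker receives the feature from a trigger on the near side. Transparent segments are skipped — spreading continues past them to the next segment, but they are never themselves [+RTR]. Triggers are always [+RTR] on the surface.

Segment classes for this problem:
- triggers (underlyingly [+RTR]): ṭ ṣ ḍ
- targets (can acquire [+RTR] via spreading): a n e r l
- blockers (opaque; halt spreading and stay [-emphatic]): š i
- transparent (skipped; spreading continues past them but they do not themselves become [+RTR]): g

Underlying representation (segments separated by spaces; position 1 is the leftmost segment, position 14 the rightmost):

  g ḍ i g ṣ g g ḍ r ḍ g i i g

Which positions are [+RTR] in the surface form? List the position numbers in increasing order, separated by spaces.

From /ḍ/ at 2 rightward: 3 /i/ blocks.
From /ḍ/ at 2 leftward: 1 /g/ transparent; word edge.
From /ṣ/ at 5 rightward: 6 /g/ transparent; 7 /g/ transparent; 8 /ḍ/ is itself a trigger — this domain ends here.
From /ṣ/ at 5 leftward: 4 /g/ transparent; 3 /i/ blocks.
From /ḍ/ at 8 rightward: 9 /r/ → [+RTR]; 10 /ḍ/ is itself a trigger — this domain ends here.
From /ḍ/ at 8 leftward: 7 /g/ transparent; 6 /g/ transparent; 5 /ṣ/ is itself a trigger — this domain ends here.
From /ḍ/ at 10 rightward: 11 /g/ transparent; 12 /i/ blocks.
From /ḍ/ at 10 leftward: 9 /r/ → [+RTR]; 8 /ḍ/ is itself a trigger — this domain ends here.

2 5 8 9 10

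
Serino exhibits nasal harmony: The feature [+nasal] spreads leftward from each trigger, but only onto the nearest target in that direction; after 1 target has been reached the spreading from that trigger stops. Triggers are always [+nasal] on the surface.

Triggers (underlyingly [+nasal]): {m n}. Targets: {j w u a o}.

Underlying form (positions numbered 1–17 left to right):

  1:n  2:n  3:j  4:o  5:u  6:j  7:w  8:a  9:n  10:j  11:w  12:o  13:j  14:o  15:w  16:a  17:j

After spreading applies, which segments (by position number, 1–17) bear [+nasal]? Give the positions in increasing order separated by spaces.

1 2 8 9

From /n/ at 1 leftward: word edge.
From /n/ at 2 leftward: 1 /n/ is itself a trigger — this domain ends here.
From /n/ at 9 leftward: 8 /a/ → [+nasal]; bound reached.
Targets with no active source: positions 3 4 5 6 7 10 11 12 13 14 15 16 17 stay [-nasal].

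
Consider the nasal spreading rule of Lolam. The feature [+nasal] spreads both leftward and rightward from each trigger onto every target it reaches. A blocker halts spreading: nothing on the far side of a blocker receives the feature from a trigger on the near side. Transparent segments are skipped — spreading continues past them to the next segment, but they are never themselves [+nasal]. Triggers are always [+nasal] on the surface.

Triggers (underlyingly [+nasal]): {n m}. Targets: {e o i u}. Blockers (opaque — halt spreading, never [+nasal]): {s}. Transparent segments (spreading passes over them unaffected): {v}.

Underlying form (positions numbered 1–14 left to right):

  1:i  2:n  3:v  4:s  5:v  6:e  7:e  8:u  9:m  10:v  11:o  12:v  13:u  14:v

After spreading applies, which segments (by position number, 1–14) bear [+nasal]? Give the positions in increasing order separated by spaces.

From /n/ at 2 rightward: 3 /v/ transparent; 4 /s/ blocks.
From /n/ at 2 leftward: 1 /i/ → [+nasal]; word edge.
From /m/ at 9 rightward: 10 /v/ transparent; 11 /o/ → [+nasal]; 12 /v/ transparent; 13 /u/ → [+nasal]; 14 /v/ transparent; word edge.
From /m/ at 9 leftward: 8 /u/ → [+nasal]; 7 /e/ → [+nasal]; 6 /e/ → [+nasal]; 5 /v/ transparent; 4 /s/ blocks.

1 2 6 7 8 9 11 13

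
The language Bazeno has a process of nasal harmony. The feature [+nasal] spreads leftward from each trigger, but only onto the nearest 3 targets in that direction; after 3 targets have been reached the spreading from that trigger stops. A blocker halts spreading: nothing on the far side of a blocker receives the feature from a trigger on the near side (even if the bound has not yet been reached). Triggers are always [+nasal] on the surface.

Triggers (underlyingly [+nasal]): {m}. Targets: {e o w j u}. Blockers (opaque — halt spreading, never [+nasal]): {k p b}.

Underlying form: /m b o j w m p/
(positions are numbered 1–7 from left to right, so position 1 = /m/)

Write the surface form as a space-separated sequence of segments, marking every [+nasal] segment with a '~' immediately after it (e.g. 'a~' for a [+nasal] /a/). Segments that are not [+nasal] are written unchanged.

m~ b o~ j~ w~ m~ p

From /m/ at 1 leftward: word edge.
From /m/ at 6 leftward: 5 /w/ → [+nasal]; 4 /j/ → [+nasal]; 3 /o/ → [+nasal]; bound reached.
[+nasal] positions on the surface: 1 3 4 5 6.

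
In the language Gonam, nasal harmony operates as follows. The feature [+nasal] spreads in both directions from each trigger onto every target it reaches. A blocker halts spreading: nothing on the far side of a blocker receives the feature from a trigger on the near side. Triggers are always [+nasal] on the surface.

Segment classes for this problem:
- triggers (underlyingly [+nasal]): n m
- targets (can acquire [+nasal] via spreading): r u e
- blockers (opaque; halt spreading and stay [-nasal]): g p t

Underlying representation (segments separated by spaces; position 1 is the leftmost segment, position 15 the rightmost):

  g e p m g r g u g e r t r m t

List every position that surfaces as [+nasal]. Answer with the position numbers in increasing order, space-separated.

4 13 14

From /m/ at 4 rightward: 5 /g/ blocks.
From /m/ at 4 leftward: 3 /p/ blocks.
From /m/ at 14 rightward: 15 /t/ blocks.
From /m/ at 14 leftward: 13 /r/ → [+nasal]; 12 /t/ blocks.
Targets with no active source: positions 2 6 8 10 11 stay [-nasal].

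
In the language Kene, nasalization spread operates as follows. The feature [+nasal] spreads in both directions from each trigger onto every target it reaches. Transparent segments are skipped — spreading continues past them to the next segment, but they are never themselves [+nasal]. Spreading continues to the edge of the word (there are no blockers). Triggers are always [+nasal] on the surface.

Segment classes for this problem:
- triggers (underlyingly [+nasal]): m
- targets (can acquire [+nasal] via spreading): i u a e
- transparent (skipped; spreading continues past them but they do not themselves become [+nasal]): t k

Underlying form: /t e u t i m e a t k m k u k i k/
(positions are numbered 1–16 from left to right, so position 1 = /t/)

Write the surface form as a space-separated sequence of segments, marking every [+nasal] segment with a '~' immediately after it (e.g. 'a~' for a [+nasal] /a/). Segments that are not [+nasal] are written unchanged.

t e~ u~ t i~ m~ e~ a~ t k m~ k u~ k i~ k

From /m/ at 6 rightward: 7 /e/ → [+nasal]; 8 /a/ → [+nasal]; 9 /t/ transparent; 10 /k/ transparent; 11 /m/ is itself a trigger — this domain ends here.
From /m/ at 6 leftward: 5 /i/ → [+nasal]; 4 /t/ transparent; 3 /u/ → [+nasal]; 2 /e/ → [+nasal]; 1 /t/ transparent; word edge.
From /m/ at 11 rightward: 12 /k/ transparent; 13 /u/ → [+nasal]; 14 /k/ transparent; 15 /i/ → [+nasal]; 16 /k/ transparent; word edge.
From /m/ at 11 leftward: 10 /k/ transparent; 9 /t/ transparent; 8 /a/ → [+nasal]; 7 /e/ → [+nasal]; 6 /m/ is itself a trigger — this domain ends here.
[+nasal] positions on the surface: 2 3 5 6 7 8 11 13 15.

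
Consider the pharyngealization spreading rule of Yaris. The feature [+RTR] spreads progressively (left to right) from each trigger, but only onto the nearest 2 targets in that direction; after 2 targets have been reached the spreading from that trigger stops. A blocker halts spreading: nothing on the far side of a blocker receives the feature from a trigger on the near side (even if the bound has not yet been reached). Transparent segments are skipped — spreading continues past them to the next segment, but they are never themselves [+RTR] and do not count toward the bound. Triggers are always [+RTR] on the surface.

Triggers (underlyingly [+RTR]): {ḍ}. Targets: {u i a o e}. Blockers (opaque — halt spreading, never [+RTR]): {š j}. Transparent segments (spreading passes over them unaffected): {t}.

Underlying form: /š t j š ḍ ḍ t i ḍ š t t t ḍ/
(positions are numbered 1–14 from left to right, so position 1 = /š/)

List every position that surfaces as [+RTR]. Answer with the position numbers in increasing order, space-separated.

5 6 8 9 14

From /ḍ/ at 5 rightward: 6 /ḍ/ is itself a trigger — this domain ends here.
From /ḍ/ at 6 rightward: 7 /t/ transparent; 8 /i/ → [+RTR]; 9 /ḍ/ is itself a trigger — this domain ends here.
From /ḍ/ at 9 rightward: 10 /š/ blocks.
From /ḍ/ at 14 rightward: word edge.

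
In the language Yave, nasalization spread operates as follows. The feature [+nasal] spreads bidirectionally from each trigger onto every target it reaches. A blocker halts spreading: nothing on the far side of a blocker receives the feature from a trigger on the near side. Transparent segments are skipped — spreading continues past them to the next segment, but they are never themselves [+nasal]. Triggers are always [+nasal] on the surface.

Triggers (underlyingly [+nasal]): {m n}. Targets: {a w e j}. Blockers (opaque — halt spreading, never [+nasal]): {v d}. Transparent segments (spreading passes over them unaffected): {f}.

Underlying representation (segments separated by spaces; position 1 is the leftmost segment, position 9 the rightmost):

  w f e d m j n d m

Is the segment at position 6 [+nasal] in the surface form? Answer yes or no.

yes

From /m/ at 5 rightward: 6 /j/ → [+nasal]; 7 /n/ is itself a trigger — this domain ends here.
From /m/ at 5 leftward: 4 /d/ blocks.
From /n/ at 7 rightward: 8 /d/ blocks.
From /n/ at 7 leftward: 6 /j/ → [+nasal]; 5 /m/ is itself a trigger — this domain ends here.
From /m/ at 9 rightward: word edge.
From /m/ at 9 leftward: 8 /d/ blocks.
Targets with no active source: positions 1 3 stay [-nasal].
[+nasal] positions on the surface: 5 6 7 9.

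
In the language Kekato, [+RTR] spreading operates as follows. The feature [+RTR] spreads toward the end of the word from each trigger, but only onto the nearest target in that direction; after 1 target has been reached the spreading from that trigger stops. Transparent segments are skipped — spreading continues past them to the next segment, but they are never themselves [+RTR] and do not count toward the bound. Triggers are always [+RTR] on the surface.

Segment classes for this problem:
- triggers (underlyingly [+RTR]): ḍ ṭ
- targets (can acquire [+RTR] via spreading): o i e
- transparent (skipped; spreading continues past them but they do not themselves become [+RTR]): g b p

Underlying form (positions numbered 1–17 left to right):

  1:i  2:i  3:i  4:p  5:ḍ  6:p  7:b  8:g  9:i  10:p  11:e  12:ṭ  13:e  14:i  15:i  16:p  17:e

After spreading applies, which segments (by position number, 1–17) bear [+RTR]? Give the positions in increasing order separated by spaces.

From /ḍ/ at 5 rightward: 6 /p/ transparent; 7 /b/ transparent; 8 /g/ transparent; 9 /i/ → [+RTR]; bound reached.
From /ṭ/ at 12 rightward: 13 /e/ → [+RTR]; bound reached.
Targets with no active source: positions 1 2 3 11 14 15 17 stay [-emphatic].

5 9 12 13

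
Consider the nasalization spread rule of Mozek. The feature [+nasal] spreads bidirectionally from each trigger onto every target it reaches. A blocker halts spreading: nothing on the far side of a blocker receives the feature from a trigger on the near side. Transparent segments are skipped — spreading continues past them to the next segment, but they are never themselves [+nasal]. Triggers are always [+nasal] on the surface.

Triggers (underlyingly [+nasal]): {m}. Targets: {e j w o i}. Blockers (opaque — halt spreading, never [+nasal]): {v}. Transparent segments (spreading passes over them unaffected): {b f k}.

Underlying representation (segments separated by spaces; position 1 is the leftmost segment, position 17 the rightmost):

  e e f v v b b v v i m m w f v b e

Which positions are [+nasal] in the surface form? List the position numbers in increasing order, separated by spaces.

From /m/ at 11 rightward: 12 /m/ is itself a trigger — this domain ends here.
From /m/ at 11 leftward: 10 /i/ → [+nasal]; 9 /v/ blocks.
From /m/ at 12 rightward: 13 /w/ → [+nasal]; 14 /f/ transparent; 15 /v/ blocks.
From /m/ at 12 leftward: 11 /m/ is itself a trigger — this domain ends here.
Targets with no active source: positions 1 2 17 stay [-nasal].

10 11 12 13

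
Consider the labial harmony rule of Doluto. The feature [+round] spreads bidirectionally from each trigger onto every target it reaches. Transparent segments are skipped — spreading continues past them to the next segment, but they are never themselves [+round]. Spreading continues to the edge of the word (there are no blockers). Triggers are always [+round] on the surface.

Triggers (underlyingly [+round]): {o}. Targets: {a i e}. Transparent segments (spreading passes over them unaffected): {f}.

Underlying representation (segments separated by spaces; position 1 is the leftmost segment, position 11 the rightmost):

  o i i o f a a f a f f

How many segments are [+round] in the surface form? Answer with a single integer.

From /o/ at 1 rightward: 2 /i/ → [+round]; 3 /i/ → [+round]; 4 /o/ is itself a trigger — this domain ends here.
From /o/ at 1 leftward: word edge.
From /o/ at 4 rightward: 5 /f/ transparent; 6 /a/ → [+round]; 7 /a/ → [+round]; 8 /f/ transparent; 9 /a/ → [+round]; 10 /f/ transparent; 11 /f/ transparent; word edge.
From /o/ at 4 leftward: 3 /i/ → [+round]; 2 /i/ → [+round]; 1 /o/ is itself a trigger — this domain ends here.
[+round] positions on the surface: 1 2 3 4 6 7 9.

7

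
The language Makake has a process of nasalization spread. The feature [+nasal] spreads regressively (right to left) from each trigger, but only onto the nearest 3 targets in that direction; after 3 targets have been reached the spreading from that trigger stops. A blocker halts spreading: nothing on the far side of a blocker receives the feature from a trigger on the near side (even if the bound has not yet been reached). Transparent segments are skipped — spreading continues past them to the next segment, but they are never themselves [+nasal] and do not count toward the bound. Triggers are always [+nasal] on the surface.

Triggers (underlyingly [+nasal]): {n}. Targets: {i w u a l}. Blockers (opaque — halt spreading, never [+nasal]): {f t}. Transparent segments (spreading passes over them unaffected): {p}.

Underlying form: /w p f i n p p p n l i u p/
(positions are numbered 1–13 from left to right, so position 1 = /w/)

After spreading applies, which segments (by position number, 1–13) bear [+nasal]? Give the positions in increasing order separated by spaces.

4 5 9

From /n/ at 5 leftward: 4 /i/ → [+nasal]; 3 /f/ blocks.
From /n/ at 9 leftward: 8 /p/ transparent; 7 /p/ transparent; 6 /p/ transparent; 5 /n/ is itself a trigger — this domain ends here.
Targets with no active source: positions 1 10 11 12 stay [-nasal].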